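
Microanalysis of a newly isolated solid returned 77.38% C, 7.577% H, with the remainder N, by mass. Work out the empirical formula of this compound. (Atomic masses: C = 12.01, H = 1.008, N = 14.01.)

Assume 100 g: 77.38 g C, 7.577 g H, 15.043 g N.
n(C) = 77.38/12.01 = 6.443, n(H) = 7.577/1.008 = 7.517, n(N) = 15.043/14.01 = 1.074
Divide by the smallest (1.074 mol N): C 6.001, H 7.001, N 1.000
→ C6H7N

C6H7N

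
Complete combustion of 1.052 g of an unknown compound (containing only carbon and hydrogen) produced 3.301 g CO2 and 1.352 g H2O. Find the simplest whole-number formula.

mol C = 3.301 / 44.01 = 0.07501; mass C = 0.07501 × 12.01 = 0.9008 g
mol H = 2 × (1.352 / 18.02) = 0.1501; mass H = 0.1501 × 1.008 = 0.1513 g
Ratios (÷ 0.07501): C 1.000, H 2.001
Ratio ≈ 1:2, so the empirical formula is CH2

CH2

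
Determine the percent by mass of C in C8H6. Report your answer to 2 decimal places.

Molar mass = 8(12.01) + 6(1.008) = 102.128 g/mol
Mass of C per mole = 8 × 12.01 = 96.080 g
% C = 96.080 / 102.128 × 100 = 94.08%

94.08%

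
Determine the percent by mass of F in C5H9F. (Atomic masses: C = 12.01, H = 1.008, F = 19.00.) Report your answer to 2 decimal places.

21.56%

Molar mass = 5(12.01) + 9(1.008) + 1(19.00) = 88.122 g/mol
Mass of F per mole = 1 × 19.00 = 19.000 g
% F = 19.000 / 88.122 × 100 = 21.56%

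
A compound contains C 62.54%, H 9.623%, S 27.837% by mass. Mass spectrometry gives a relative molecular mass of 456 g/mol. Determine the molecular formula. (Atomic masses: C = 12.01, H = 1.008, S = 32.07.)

C24H44S4

Assume 100 g: 62.54 g C, 9.623 g H, 27.837 g S.
Moles — C: 62.54 / 12.01 = 5.207 mol; H: 9.623 / 1.008 = 9.547 mol; S: 27.837 / 32.07 = 0.868 mol
Ratios (÷ 0.868): C 5.999, H 10.998, S 1.000
≈ 6:11:1 → C6H11S
Empirical-formula mass = 115.22 g/mol
n = 456 / 115.22 = 3.96 ≈ 4
Molecular formula = (C6H11S)×4 = C24H44S4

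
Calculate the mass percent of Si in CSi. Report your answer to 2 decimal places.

70.05%

Molar mass = 1(12.01) + 1(28.09) = 40.100 g/mol
Mass of Si per mole = 1 × 28.09 = 28.090 g
% Si = 28.090 / 40.100 × 100 = 70.05%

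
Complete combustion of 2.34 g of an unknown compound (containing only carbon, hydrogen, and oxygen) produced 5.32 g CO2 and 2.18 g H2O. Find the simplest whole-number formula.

C3H6O

mol C = 5.32 / 44.01 = 0.1209; mass C = 0.1209 × 12.01 = 1.452 g
mol H = 2 × (2.18 / 18.02) = 0.2420; mass H = 0.2420 × 1.008 = 0.2439 g
mass O = 2.34 − (1.696) = 0.6443 g → mol O = 0.04027
Ratios (÷ 0.04027): C 3.002, H 6.008, O 1.000
Ratio ≈ 3:6:1, so the empirical formula is C3H6O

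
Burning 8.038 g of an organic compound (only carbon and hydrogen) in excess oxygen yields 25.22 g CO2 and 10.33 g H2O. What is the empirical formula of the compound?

mol C = 25.22 / 44.01 = 0.5731; mass C = 0.5731 × 12.01 = 6.882 g
mol H = 2 × (10.33 / 18.02) = 1.147; mass H = 1.147 × 1.008 = 1.156 g
Divide by the smallest (0.5731 mol C): C 1.000, H 2.001
Ratio ≈ 1:2, so the empirical formula is CH2

CH2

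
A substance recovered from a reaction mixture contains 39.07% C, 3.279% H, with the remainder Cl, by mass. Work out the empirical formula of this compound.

Assume 100 g: 39.07 g C, 3.279 g H, 57.651 g Cl.
C: 39.07 g ÷ 12.01 g/mol = 3.253 mol
H: 3.279 g ÷ 1.008 g/mol = 3.253 mol
Cl: 57.651 g ÷ 35.45 g/mol = 1.626 mol
Ratios (÷ 1.626): C 2.000, H 2.000, Cl 1.000
≈ 2:2:1 → C2H2Cl

C2H2Cl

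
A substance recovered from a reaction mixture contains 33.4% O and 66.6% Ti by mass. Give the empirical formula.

O3Ti2

Assume 100 g: 33.4 g O, 66.6 g Ti.
n(O) = 33.4/16.00 = 2.087, n(Ti) = 66.6/47.87 = 1.391
Ratios (÷ 1.391): O 1.500, Ti 1.000
Scaling by 2: O 3.00, Ti 2.00 → O3Ti2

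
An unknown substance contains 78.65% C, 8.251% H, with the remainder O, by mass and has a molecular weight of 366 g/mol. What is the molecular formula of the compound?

Assume 100 g: 78.65 g C, 8.251 g H, 13.099 g O.
C: 78.65 g ÷ 12.01 g/mol = 6.549 mol
H: 8.251 g ÷ 1.008 g/mol = 8.186 mol
O: 13.099 g ÷ 16.00 g/mol = 0.8187 mol
Smallest is O at 0.8187 mol; normalising gives C 7.999, H 9.998, O 1.000
≈ 8:10:1 → C8H10O
Empirical-formula mass = 122.16 g/mol
n = 366 / 122.16 = 3.00 ≈ 3
Molecular formula = (C8H10O)×3 = C24H30O3

C24H30O3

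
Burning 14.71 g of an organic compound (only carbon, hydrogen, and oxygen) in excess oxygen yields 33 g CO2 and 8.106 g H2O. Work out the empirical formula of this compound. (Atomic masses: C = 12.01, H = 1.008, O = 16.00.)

mol C = 33 / 44.01 = 0.7498; mass C = 0.7498 × 12.01 = 9.005 g
mol H = 2 × (8.106 / 18.02) = 0.8997; mass H = 0.8997 × 1.008 = 0.9069 g
mass O = 14.71 − (9.912) = 4.798 g → mol O = 0.2999
Ratios (÷ 0.2999): C 2.501, H 3.000, O 1.000
Multiply by 2: C 5.00, H 6.00, O 2.00 → C5H6O2

C5H6O2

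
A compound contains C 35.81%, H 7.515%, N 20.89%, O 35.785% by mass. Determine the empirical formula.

Assume 100 g: 35.81 g C, 7.515 g H, 20.89 g N, 35.785 g O.
n(C) = 35.81/12.01 = 2.982, n(H) = 7.515/1.008 = 7.455, n(N) = 20.89/14.01 = 1.491, n(O) = 35.785/16.00 = 2.237
Smallest is N at 1.491 mol; normalising gives C 2.000, H 5.000, N 1.000, O 1.500
Scaling by 2: C 4.00, H 10.00, N 2.00, O 3.00 → C4H10N2O3

C4H10N2O3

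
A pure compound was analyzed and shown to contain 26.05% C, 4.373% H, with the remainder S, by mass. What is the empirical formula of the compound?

Assume 100 g: 26.05 g C, 4.373 g H, 69.577 g S.
C: 26.05 g ÷ 12.01 g/mol = 2.169 mol
H: 4.373 g ÷ 1.008 g/mol = 4.338 mol
S: 69.577 g ÷ 32.07 g/mol = 2.17 mol
Smallest is C at 2.169 mol; normalising gives C 1.000, H 2.000, S 1.000
Ratio ≈ 1:2:1, so the empirical formula is CH2S

CH2S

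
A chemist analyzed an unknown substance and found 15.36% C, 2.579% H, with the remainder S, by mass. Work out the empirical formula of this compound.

CH2S2

Assume 100 g: 15.36 g C, 2.579 g H, 82.061 g S.
Moles — C: 15.36 / 12.01 = 1.279 mol; H: 2.579 / 1.008 = 2.559 mol; S: 82.061 / 32.07 = 2.559 mol
Ratios (÷ 1.279): C 1.000, H 2.001, S 2.001
→ CH2S2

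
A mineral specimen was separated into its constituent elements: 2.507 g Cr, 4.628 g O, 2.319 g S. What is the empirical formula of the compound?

Cr2O12S3

Cr: 2.507 g ÷ 52.00 g/mol = 0.04821 mol
O: 4.628 g ÷ 16.00 g/mol = 0.2893 mol
S: 2.319 g ÷ 32.07 g/mol = 0.07231 mol
Divide by the smallest (0.04821 mol Cr): Cr 1.000, O 6.000, S 1.500
Multiply by 2: Cr 2.00, O 12.00, S 3.00 → Cr2O12S3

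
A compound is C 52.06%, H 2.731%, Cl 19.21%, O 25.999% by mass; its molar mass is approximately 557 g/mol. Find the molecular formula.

Assume 100 g: 52.06 g C, 2.731 g H, 19.21 g Cl, 25.999 g O.
Moles — C: 52.06 / 12.01 = 4.335 mol; H: 2.731 / 1.008 = 2.709 mol; Cl: 19.21 / 35.45 = 0.5419 mol; O: 25.999 / 16.00 = 1.625 mol
Ratios (÷ 0.5419): C 7.999, H 5.000, Cl 1.000, O 2.999
→ C8H5ClO3
Empirical-formula mass = 184.57 g/mol
n = 557 / 184.57 = 3.02 ≈ 3
Molecular formula = (C8H5ClO3)×3 = C24H15Cl3O9

C24H15Cl3O9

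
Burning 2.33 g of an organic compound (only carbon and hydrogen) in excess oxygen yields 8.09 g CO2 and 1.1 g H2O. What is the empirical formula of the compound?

mol C = 8.09 / 44.01 = 0.1838; mass C = 0.1838 × 12.01 = 2.208 g
mol H = 2 × (1.1 / 18.02) = 0.1221; mass H = 0.1221 × 1.008 = 0.1231 g
Smallest is H at 0.1221 mol; normalising gives C 1.506, H 1.000
Scaling by 2: C 3.01, H 2.00 → C3H2

C3H2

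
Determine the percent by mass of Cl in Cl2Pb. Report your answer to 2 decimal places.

Molar mass = 2(35.45) + 1(207.2) = 278.100 g/mol
Mass of Cl per mole = 2 × 35.45 = 70.900 g
% Cl = 70.900 / 278.100 × 100 = 25.49%

25.49%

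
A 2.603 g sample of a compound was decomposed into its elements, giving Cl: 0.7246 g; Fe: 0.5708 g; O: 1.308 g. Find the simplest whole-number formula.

Cl2FeO8

Moles — Cl: 0.7246 / 35.45 = 0.02044 mol; Fe: 0.5708 / 55.85 = 0.01022 mol; O: 1.308 / 16.00 = 0.08175 mol
Smallest is Fe at 0.01022 mol; normalising gives Cl 2.000, Fe 1.000, O 7.999
Ratio ≈ 2:1:8, so the empirical formula is Cl2FeO8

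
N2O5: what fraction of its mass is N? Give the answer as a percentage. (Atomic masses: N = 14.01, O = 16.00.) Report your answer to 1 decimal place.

Molar mass = 2(14.01) + 5(16.00) = 108.020 g/mol
Mass of N per mole = 2 × 14.01 = 28.020 g
% N = 28.020 / 108.020 × 100 = 25.9%

25.9%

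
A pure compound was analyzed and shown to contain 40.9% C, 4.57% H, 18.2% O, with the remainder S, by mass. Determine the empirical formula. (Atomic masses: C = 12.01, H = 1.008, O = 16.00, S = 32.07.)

Assume 100 g: 40.9 g C, 4.57 g H, 18.2 g O, 36.33 g S.
n(C) = 40.9/12.01 = 3.405, n(H) = 4.57/1.008 = 4.534, n(O) = 18.2/16.00 = 1.137, n(S) = 36.33/32.07 = 1.133
Smallest is S at 1.133 mol; normalising gives C 3.006, H 4.002, O 1.004, S 1.000
≈ 3:4:1:1 → C3H4OS

C3H4OS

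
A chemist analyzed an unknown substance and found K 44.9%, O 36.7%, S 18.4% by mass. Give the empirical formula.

Assume 100 g: 44.9 g K, 36.7 g O, 18.4 g S.
n(K) = 44.9/39.10 = 1.148, n(O) = 36.7/16.00 = 2.294, n(S) = 18.4/32.07 = 0.5737
Divide by the smallest (0.5737 mol S): K 2.001, O 3.998, S 1.000
→ K2O4S

K2O4S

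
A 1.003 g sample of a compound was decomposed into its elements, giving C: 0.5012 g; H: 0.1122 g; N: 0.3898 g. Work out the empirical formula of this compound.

Moles — C: 0.5012 / 12.01 = 0.04173 mol; H: 0.1122 / 1.008 = 0.1113 mol; N: 0.3898 / 14.01 = 0.02782 mol
Smallest is N at 0.02782 mol; normalising gives C 1.500, H 4.001, N 1.000
×2: C 3.00, H 8.00, N 2.00 → C3H8N2

C3H8N2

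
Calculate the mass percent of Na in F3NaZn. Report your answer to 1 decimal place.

Molar mass = 3(19.00) + 1(22.99) + 1(65.38) = 145.370 g/mol
Mass of Na per mole = 1 × 22.99 = 22.990 g
% Na = 22.990 / 145.370 × 100 = 15.8%

15.8%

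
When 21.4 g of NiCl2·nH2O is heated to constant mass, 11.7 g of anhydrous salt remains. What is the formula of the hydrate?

Mass of water lost = 21.4 − 11.7 = 9.7 g → 9.7 / 18.02 = 0.5383 mol H2O
Molar mass of NiCl2 = 129.59 g/mol → mol NiCl2 = 11.7 / 129.59 = 0.09028
n = 0.5383 / 0.09028 = 5.96 ≈ 6 → NiCl2·6H2O

NiCl2·6H2O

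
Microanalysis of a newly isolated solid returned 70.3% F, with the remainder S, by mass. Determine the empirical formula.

F4S

Assume 100 g: 70.3 g F, 29.7 g S.
Moles — F: 70.3 / 19.00 = 3.7 mol; S: 29.7 / 32.07 = 0.9261 mol
Ratios (÷ 0.9261): F 3.995, S 1.000
→ F4S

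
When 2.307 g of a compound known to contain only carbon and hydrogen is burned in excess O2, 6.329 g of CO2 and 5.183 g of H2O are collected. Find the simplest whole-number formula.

CH4

mol C = 6.329 / 44.01 = 0.1438; mass C = 0.1438 × 12.01 = 1.727 g
mol H = 2 × (5.183 / 18.02) = 0.5752; mass H = 0.5752 × 1.008 = 0.5799 g
Ratios (÷ 0.1438): C 1.000, H 4.000
≈ 1:4 → CH4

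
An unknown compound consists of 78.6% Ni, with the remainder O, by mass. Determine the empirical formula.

Assume 100 g: 78.6 g Ni, 21.4 g O.
Moles — Ni: 78.6 / 58.69 = 1.339 mol; O: 21.4 / 16.00 = 1.337 mol
Smallest is O at 1.337 mol; normalising gives Ni 1.001, O 1.000
≈ 1:1 → NiO

NiO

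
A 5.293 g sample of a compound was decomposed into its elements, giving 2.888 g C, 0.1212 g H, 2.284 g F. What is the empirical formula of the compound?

n(C) = 2.888/12.01 = 0.2405, n(H) = 0.1212/1.008 = 0.1202, n(F) = 2.284/19.00 = 0.1202
Ratios (÷ 0.1202): C 2.000, H 1.000, F 1.000
→ C2HF

C2HF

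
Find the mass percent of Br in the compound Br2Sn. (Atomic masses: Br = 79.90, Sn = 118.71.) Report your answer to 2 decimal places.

57.38%

Molar mass = 2(79.90) + 1(118.71) = 278.510 g/mol
Mass of Br per mole = 2 × 79.90 = 159.800 g
% Br = 159.800 / 278.510 × 100 = 57.38%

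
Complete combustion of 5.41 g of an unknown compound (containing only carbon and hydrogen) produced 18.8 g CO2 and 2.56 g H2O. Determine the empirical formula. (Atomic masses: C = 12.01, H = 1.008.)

C3H2

mol C = 18.8 / 44.01 = 0.4272; mass C = 0.4272 × 12.01 = 5.130 g
mol H = 2 × (2.56 / 18.02) = 0.2841; mass H = 0.2841 × 1.008 = 0.2864 g
Smallest is H at 0.2841 mol; normalising gives C 1.503, H 1.000
Multiply by 2: C 3.01, H 2.00 → C3H2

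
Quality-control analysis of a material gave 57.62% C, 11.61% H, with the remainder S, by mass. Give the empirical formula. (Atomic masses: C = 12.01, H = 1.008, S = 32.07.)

Assume 100 g: 57.62 g C, 11.61 g H, 30.77 g S.
Moles — C: 57.62 / 12.01 = 4.798 mol; H: 11.61 / 1.008 = 11.52 mol; S: 30.77 / 32.07 = 0.9595 mol
Smallest is S at 0.9595 mol; normalising gives C 5.000, H 12.004, S 1.000
Ratio ≈ 5:12:1, so the empirical formula is C5H12S

C5H12S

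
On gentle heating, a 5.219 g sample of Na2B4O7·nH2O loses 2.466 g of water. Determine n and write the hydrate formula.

Na2B4O7·10H2O

Mass of anhydrous Na2B4O7 = 5.219 − 2.466 = 2.753 g
mol H2O = 2.466 / 18.02 = 0.1368
Molar mass of Na2B4O7 = 201.22 g/mol → mol Na2B4O7 = 2.753 / 201.22 = 0.01368
n = 0.1368 / 0.01368 = 10.00 ≈ 10 → Na2B4O7·10H2O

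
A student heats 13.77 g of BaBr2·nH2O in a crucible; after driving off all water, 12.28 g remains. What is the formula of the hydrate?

BaBr2·2H2O

Mass of water lost = 13.77 − 12.28 = 1.49 g → 1.49 / 18.02 = 0.08269 mol H2O
Molar mass of BaBr2 = 297.13 g/mol → mol BaBr2 = 12.28 / 297.13 = 0.04133
n = 0.08269 / 0.04133 = 2.00 ≈ 2 → BaBr2·2H2O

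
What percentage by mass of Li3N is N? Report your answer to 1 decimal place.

Molar mass = 3(6.94) + 1(14.01) = 34.830 g/mol
Mass of N per mole = 1 × 14.01 = 14.010 g
% N = 14.010 / 34.830 × 100 = 40.2%

40.2%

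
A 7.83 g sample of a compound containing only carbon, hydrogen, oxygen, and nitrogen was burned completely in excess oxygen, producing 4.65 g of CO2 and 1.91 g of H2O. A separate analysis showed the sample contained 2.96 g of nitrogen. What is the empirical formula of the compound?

CH2N2O2

mol C = 4.65 / 44.01 = 0.1057; mass C = 0.1057 × 12.01 = 1.269 g
mol H = 2 × (1.91 / 18.02) = 0.2120; mass H = 0.2120 × 1.008 = 0.2137 g
mol N = 2.96 / 14.01 = 0.2113
mass O = 7.83 − (4.443) = 3.387 g → mol O = 0.2117
Divide by the smallest (0.1057 mol C): C 1.000, H 2.006, N 2.000, O 2.004
Ratio ≈ 1:2:2:2, so the empirical formula is CH2N2O2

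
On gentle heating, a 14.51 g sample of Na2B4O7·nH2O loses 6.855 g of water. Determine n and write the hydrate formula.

Na2B4O7·10H2O

Mass of anhydrous Na2B4O7 = 14.51 − 6.855 = 7.655 g
mol H2O = 6.855 / 18.02 = 0.3804
Molar mass of Na2B4O7 = 201.22 g/mol → mol Na2B4O7 = 7.655 / 201.22 = 0.03804
n = 0.3804 / 0.03804 = 10.00 ≈ 10 → Na2B4O7·10H2O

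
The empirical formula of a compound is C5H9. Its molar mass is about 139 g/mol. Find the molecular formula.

Empirical-formula mass = 69.12 g/mol
n = 139 / 69.12 = 2.01 ≈ 2
Molecular formula = (C5H9)2 = C10H18

C10H18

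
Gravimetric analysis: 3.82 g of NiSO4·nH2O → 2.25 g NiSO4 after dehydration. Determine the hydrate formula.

NiSO4·6H2O

Mass of water lost = 3.82 − 2.25 = 1.57 g → 1.57 / 18.02 = 0.08713 mol H2O
Molar mass of NiSO4 = 154.76 g/mol → mol NiSO4 = 2.25 / 154.76 = 0.01454
n = 0.08713 / 0.01454 = 5.99 ≈ 6 → NiSO4·6H2O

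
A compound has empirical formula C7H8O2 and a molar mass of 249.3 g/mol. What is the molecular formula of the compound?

C14H16O4

Empirical-formula mass = 124.13 g/mol
n = 249.3 / 124.13 = 2.01 ≈ 2
Molecular formula = (C7H8O2)2 = C14H16O4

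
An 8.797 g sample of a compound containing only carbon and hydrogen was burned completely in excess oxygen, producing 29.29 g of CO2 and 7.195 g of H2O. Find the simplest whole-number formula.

C5H6

mol C = 29.29 / 44.01 = 0.6655; mass C = 0.6655 × 12.01 = 7.993 g
mol H = 2 × (7.195 / 18.02) = 0.7986; mass H = 0.7986 × 1.008 = 0.8049 g
Divide by the smallest (0.6655 mol C): C 1.000, H 1.200
×5: C 5.00, H 6.00 → C5H6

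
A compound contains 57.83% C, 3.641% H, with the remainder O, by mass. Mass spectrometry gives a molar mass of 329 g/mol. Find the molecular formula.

C16H12O8

Assume 100 g: 57.83 g C, 3.641 g H, 38.529 g O.
n(C) = 57.83/12.01 = 4.815, n(H) = 3.641/1.008 = 3.612, n(O) = 38.529/16.00 = 2.408
Divide by the smallest (2.408 mol O): C 2.000, H 1.500, O 1.000
×2: C 4.00, H 3.00, O 2.00 → C4H3O2
Empirical-formula mass = 83.06 g/mol
n = 329 / 83.06 = 3.96 ≈ 4
Molecular formula = (C4H3O2)×4 = C16H12O8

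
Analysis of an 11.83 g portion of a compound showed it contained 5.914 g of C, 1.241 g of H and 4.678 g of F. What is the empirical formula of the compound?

C2H5F

C: 5.914 g ÷ 12.01 g/mol = 0.4924 mol
H: 1.241 g ÷ 1.008 g/mol = 1.231 mol
F: 4.678 g ÷ 19.00 g/mol = 0.2462 mol
Ratios (÷ 0.2462): C 2.000, H 5.000, F 1.000
≈ 2:5:1 → C2H5F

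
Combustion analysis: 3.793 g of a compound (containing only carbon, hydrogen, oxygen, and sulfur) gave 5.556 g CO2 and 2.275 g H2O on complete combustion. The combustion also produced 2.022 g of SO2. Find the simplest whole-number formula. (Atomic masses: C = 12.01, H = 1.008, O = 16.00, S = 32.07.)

mol C = 5.556 / 44.01 = 0.1262; mass C = 0.1262 × 12.01 = 1.516 g
mol H = 2 × (2.275 / 18.02) = 0.2525; mass H = 0.2525 × 1.008 = 0.2545 g
mol S = 2.022 / 64.07 = 0.03156; mass S = 1.012 g
mass O = 3.793 − (2.783) = 1.010 g → mol O = 0.06314
Smallest is S at 0.03156 mol; normalising gives C 4.000, H 8.001, O 2.001, S 1.000
Ratio ≈ 4:8:2:1, so the empirical formula is C4H8O2S

C4H8O2S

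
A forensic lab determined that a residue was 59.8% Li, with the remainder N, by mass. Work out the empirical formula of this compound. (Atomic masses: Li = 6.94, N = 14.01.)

Li3N

Assume 100 g: 59.8 g Li, 40.2 g N.
Li: 59.8 g ÷ 6.94 g/mol = 8.617 mol
N: 40.2 g ÷ 14.01 g/mol = 2.869 mol
Smallest is N at 2.869 mol; normalising gives Li 3.003, N 1.000
→ Li3N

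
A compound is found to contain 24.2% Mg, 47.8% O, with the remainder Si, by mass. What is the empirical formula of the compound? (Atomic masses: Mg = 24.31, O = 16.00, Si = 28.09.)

MgO3Si

Assume 100 g: 24.2 g Mg, 47.8 g O, 28 g Si.
n(Mg) = 24.2/24.31 = 0.9955, n(O) = 47.8/16.00 = 2.987, n(Si) = 28/28.09 = 0.9968
Smallest is Mg at 0.9955 mol; normalising gives Mg 1.000, O 3.001, Si 1.001
→ MgO3Si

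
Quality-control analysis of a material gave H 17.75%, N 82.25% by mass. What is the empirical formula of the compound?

H3N

Assume 100 g: 17.75 g H, 82.25 g N.
Moles — H: 17.75 / 1.008 = 17.61 mol; N: 82.25 / 14.01 = 5.871 mol
Smallest is N at 5.871 mol; normalising gives H 2.999, N 1.000
Ratio ≈ 3:1, so the empirical formula is H3N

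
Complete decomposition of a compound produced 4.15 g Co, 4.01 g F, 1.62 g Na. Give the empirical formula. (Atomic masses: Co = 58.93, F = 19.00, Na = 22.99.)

Moles — Co: 4.15 / 58.93 = 0.07042 mol; F: 4.01 / 19.00 = 0.2111 mol; Na: 1.62 / 22.99 = 0.07047 mol
Smallest is Co at 0.07042 mol; normalising gives Co 1.000, F 2.997, Na 1.001
≈ 1:3:1 → CoF3Na

CoF3Na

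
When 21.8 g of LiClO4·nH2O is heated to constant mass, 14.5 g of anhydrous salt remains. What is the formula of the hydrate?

Mass of water lost = 21.8 − 14.5 = 7.3 g → 7.3 / 18.02 = 0.4051 mol H2O
Molar mass of LiClO4 = 106.39 g/mol → mol LiClO4 = 14.5 / 106.39 = 0.1363
n = 0.4051 / 0.1363 = 2.97 ≈ 3 → LiClO4·3H2O

LiClO4·3H2O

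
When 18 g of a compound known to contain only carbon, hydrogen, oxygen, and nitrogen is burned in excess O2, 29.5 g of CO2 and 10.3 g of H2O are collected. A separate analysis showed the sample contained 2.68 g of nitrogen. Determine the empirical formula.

C7H12N2O4

mol C = 29.5 / 44.01 = 0.6703; mass C = 0.6703 × 12.01 = 8.050 g
mol H = 2 × (10.3 / 18.02) = 1.143; mass H = 1.143 × 1.008 = 1.152 g
mol N = 2.68 / 14.01 = 0.1913
mass O = 18 − (11.88) = 6.117 g → mol O = 0.3823
Divide by the smallest (0.1913 mol N): C 3.504, H 5.976, N 1.000, O 1.999
Scaling by 2: C 7.01, H 11.95, N 2.00, O 4.00 → C7H12N2O4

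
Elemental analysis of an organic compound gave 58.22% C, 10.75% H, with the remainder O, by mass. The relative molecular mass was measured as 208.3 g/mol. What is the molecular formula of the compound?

Assume 100 g: 58.22 g C, 10.75 g H, 31.03 g O.
Moles — C: 58.22 / 12.01 = 4.848 mol; H: 10.75 / 1.008 = 10.66 mol; O: 31.03 / 16.00 = 1.939 mol
Smallest is O at 1.939 mol; normalising gives C 2.500, H 5.499, O 1.000
Scaling by 2: C 5.00, H 11.00, O 2.00 → C5H11O2
Empirical-formula mass = 103.14 g/mol
n = 208.3 / 103.14 = 2.02 ≈ 2
Molecular formula = (C5H11O2)×2 = C10H22O4

C10H22O4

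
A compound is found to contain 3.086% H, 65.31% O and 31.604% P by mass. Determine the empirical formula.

Assume 100 g: 3.086 g H, 65.31 g O, 31.604 g P.
Moles — H: 3.086 / 1.008 = 3.062 mol; O: 65.31 / 16.00 = 4.082 mol; P: 31.604 / 30.97 = 1.02 mol
Smallest is P at 1.02 mol; normalising gives H 3.000, O 4.000, P 1.000
→ H3O4P

H3O4P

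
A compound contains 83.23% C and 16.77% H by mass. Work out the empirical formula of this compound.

C5H12

Assume 100 g: 83.23 g C, 16.77 g H.
n(C) = 83.23/12.01 = 6.93, n(H) = 16.77/1.008 = 16.64
Divide by the smallest (6.93 mol C): C 1.000, H 2.401
Scaling by 5: C 5.00, H 12.00 → C5H12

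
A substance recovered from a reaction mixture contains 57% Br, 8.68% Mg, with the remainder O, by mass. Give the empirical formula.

Br2MgO6

Assume 100 g: 57 g Br, 8.68 g Mg, 34.32 g O.
Moles — Br: 57 / 79.90 = 0.7134 mol; Mg: 8.68 / 24.31 = 0.3571 mol; O: 34.32 / 16.00 = 2.145 mol
Divide by the smallest (0.3571 mol Mg): Br 1.998, Mg 1.000, O 6.007
→ Br2MgO6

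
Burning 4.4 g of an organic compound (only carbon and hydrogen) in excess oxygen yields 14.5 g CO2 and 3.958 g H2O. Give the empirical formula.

mol C = 14.5 / 44.01 = 0.3295; mass C = 0.3295 × 12.01 = 3.957 g
mol H = 2 × (3.958 / 18.02) = 0.4393; mass H = 0.4393 × 1.008 = 0.4428 g
Ratios (÷ 0.3295): C 1.000, H 1.333
×3: C 3.00, H 4.00 → C3H4

C3H4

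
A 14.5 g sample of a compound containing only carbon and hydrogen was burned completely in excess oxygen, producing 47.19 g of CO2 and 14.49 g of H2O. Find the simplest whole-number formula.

mol C = 47.19 / 44.01 = 1.072; mass C = 1.072 × 12.01 = 12.88 g
mol H = 2 × (14.49 / 18.02) = 1.608; mass H = 1.608 × 1.008 = 1.621 g
Divide by the smallest (1.072 mol C): C 1.000, H 1.500
Scaling by 2: C 2.00, H 3.00 → C2H3

C2H3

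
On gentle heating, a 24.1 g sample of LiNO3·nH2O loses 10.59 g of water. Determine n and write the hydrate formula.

Mass of anhydrous LiNO3 = 24.1 − 10.59 = 13.51 g
mol H2O = 10.59 / 18.02 = 0.5877
Molar mass of LiNO3 = 68.95 g/mol → mol LiNO3 = 13.51 / 68.95 = 0.1959
n = 0.5877 / 0.1959 = 3.00 ≈ 3 → LiNO3·3H2O

LiNO3·3H2O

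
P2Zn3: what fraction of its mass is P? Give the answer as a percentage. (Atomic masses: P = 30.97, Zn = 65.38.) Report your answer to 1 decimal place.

24.0%

Molar mass = 2(30.97) + 3(65.38) = 258.080 g/mol
Mass of P per mole = 2 × 30.97 = 61.940 g
% P = 61.940 / 258.080 × 100 = 24.0%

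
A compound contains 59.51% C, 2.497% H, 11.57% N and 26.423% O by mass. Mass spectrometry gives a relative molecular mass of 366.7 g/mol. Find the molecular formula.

C18H9N3O6

Assume 100 g: 59.51 g C, 2.497 g H, 11.57 g N, 26.423 g O.
n(C) = 59.51/12.01 = 4.955, n(H) = 2.497/1.008 = 2.477, n(N) = 11.57/14.01 = 0.8258, n(O) = 26.423/16.00 = 1.651
Ratios (÷ 0.8258): C 6.000, H 3.000, N 1.000, O 2.000
Ratio ≈ 6:3:1:2, so the empirical formula is C6H3NO2
Empirical-formula mass = 121.09 g/mol
n = 366.7 / 121.09 = 3.03 ≈ 3
Molecular formula = (C6H3NO2)×3 = C18H9N3O6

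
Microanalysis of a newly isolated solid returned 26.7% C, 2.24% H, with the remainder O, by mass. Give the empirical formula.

Assume 100 g: 26.7 g C, 2.24 g H, 71.06 g O.
n(C) = 26.7/12.01 = 2.223, n(H) = 2.24/1.008 = 2.222, n(O) = 71.06/16.00 = 4.441
Smallest is H at 2.222 mol; normalising gives C 1.000, H 1.000, O 1.999
→ CHO2

CHO2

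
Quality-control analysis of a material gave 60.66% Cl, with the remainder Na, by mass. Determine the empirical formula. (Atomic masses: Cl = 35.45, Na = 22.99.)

Assume 100 g: 60.66 g Cl, 39.34 g Na.
Moles — Cl: 60.66 / 35.45 = 1.711 mol; Na: 39.34 / 22.99 = 1.711 mol
Divide by the smallest (1.711 mol Cl): Cl 1.000, Na 1.000
≈ 1:1 → ClNa

ClNa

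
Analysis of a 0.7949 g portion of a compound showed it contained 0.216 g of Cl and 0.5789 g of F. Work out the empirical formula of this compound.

ClF5

Moles — Cl: 0.216 / 35.45 = 0.006093 mol; F: 0.5789 / 19.00 = 0.03047 mol
Divide by the smallest (0.006093 mol Cl): Cl 1.000, F 5.000
≈ 1:5 → ClF5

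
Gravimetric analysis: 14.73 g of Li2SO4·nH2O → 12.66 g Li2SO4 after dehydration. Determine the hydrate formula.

Li2SO4·H2O

Mass of water lost = 14.73 − 12.66 = 2.07 g → 2.07 / 18.02 = 0.1149 mol H2O
Molar mass of Li2SO4 = 109.95 g/mol → mol Li2SO4 = 12.66 / 109.95 = 0.1151
n = 0.1149 / 0.1151 = 1.00 ≈ 1 → Li2SO4·H2O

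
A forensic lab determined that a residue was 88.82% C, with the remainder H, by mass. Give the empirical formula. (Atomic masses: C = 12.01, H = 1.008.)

C2H3

Assume 100 g: 88.82 g C, 11.18 g H.
Moles — C: 88.82 / 12.01 = 7.396 mol; H: 11.18 / 1.008 = 11.09 mol
Divide by the smallest (7.396 mol C): C 1.000, H 1.500
Multiply by 2: C 2.00, H 3.00 → C2H3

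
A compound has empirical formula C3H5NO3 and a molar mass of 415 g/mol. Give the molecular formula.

C12H20N4O12

Empirical-formula mass = 103.08 g/mol
n = 415 / 103.08 = 4.03 ≈ 4
Molecular formula = (C3H5NO3)4 = C12H20N4O12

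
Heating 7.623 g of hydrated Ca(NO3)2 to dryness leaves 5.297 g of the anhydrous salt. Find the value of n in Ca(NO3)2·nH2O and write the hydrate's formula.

Ca(NO3)2·4H2O

Mass of water lost = 7.623 − 5.297 = 2.326 g → 2.326 / 18.02 = 0.1291 mol H2O
Molar mass of Ca(NO3)2 = 164.10 g/mol → mol Ca(NO3)2 = 5.297 / 164.10 = 0.03228
n = 0.1291 / 0.03228 = 4.00 ≈ 4 → Ca(NO3)2·4H2O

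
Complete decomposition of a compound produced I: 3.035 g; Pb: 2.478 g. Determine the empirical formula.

I2Pb

I: 3.035 g ÷ 126.90 g/mol = 0.02392 mol
Pb: 2.478 g ÷ 207.2 g/mol = 0.01196 mol
Divide by the smallest (0.01196 mol Pb): I 2.000, Pb 1.000
→ I2Pb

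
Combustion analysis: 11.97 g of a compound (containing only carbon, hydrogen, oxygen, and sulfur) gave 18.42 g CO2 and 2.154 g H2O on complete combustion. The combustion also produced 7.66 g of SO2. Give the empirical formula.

mol C = 18.42 / 44.01 = 0.4185; mass C = 0.4185 × 12.01 = 5.027 g
mol H = 2 × (2.154 / 18.02) = 0.2391; mass H = 0.2391 × 1.008 = 0.2410 g
mol S = 7.66 / 64.07 = 0.1196; mass S = 3.834 g
mass O = 11.97 − (9.102) = 2.868 g → mol O = 0.1793
Smallest is S at 0.1196 mol; normalising gives C 3.501, H 2.000, O 1.499, S 1.000
Multiply by 2: C 7.00, H 4.00, O 3.00, S 2.00 → C7H4O3S2

C7H4O3S2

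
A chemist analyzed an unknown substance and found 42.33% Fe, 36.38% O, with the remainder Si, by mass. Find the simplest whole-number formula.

Assume 100 g: 42.33 g Fe, 36.38 g O, 21.29 g Si.
Fe: 42.33 g ÷ 55.85 g/mol = 0.7579 mol
O: 36.38 g ÷ 16.00 g/mol = 2.274 mol
Si: 21.29 g ÷ 28.09 g/mol = 0.7579 mol
Ratios (÷ 0.7579): Fe 1.000, O 3.000, Si 1.000
→ FeO3Si

FeO3Si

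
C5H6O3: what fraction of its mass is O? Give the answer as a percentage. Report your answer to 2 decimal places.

Molar mass = 5(12.01) + 6(1.008) + 3(16.00) = 114.098 g/mol
Mass of O per mole = 3 × 16.00 = 48.000 g
% O = 48.000 / 114.098 × 100 = 42.07%

42.07%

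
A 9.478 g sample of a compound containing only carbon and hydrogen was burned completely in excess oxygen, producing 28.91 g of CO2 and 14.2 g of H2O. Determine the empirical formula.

mol C = 28.91 / 44.01 = 0.6569; mass C = 0.6569 × 12.01 = 7.889 g
mol H = 2 × (14.2 / 18.02) = 1.576; mass H = 1.576 × 1.008 = 1.589 g
Ratios (÷ 0.6569): C 1.000, H 2.399
Multiply by 5: C 5.00, H 12.00 → C5H12

C5H12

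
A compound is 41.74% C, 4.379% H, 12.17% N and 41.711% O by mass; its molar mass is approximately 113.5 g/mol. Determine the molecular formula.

Assume 100 g: 41.74 g C, 4.379 g H, 12.17 g N, 41.711 g O.
n(C) = 41.74/12.01 = 3.475, n(H) = 4.379/1.008 = 4.344, n(N) = 12.17/14.01 = 0.8687, n(O) = 41.711/16.00 = 2.607
Divide by the smallest (0.8687 mol N): C 4.001, H 5.001, N 1.000, O 3.001
→ C4H5NO3
Empirical-formula mass = 115.09 g/mol
n = 113.5 / 115.09 = 0.99 ≈ 1
Molecular formula = empirical formula = C4H5NO3

C4H5NO3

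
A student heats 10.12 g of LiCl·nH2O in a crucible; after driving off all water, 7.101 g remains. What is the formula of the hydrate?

Mass of water lost = 10.12 − 7.101 = 3.019 g → 3.019 / 18.02 = 0.1675 mol H2O
Molar mass of LiCl = 42.39 g/mol → mol LiCl = 7.101 / 42.39 = 0.1675
n = 0.1675 / 0.1675 = 1.00 ≈ 1 → LiCl·H2O

LiCl·H2O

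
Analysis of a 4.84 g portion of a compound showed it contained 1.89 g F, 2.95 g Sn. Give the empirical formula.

n(F) = 1.89/19.00 = 0.09947, n(Sn) = 2.95/118.71 = 0.02485
Ratios (÷ 0.02485): F 4.003, Sn 1.000
Ratio ≈ 4:1, so the empirical formula is F4Sn

F4Sn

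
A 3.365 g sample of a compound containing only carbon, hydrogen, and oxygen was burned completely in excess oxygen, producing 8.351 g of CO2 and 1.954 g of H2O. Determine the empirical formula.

mol C = 8.351 / 44.01 = 0.1898; mass C = 0.1898 × 12.01 = 2.279 g
mol H = 2 × (1.954 / 18.02) = 0.2169; mass H = 0.2169 × 1.008 = 0.2186 g
mass O = 3.365 − (2.498) = 0.8675 g → mol O = 0.05422
Divide by the smallest (0.05422 mol O): C 3.500, H 4.000, O 1.000
×2: C 7.00, H 8.00, O 2.00 → C7H8O2

C7H8O2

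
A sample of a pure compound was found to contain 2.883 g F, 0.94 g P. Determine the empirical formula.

F5P

n(F) = 2.883/19.00 = 0.1517, n(P) = 0.94/30.97 = 0.03035
Smallest is P at 0.03035 mol; normalising gives F 4.999, P 1.000
≈ 5:1 → F5P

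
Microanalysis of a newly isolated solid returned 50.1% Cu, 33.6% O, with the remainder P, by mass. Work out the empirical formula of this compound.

Cu3O8P2

Assume 100 g: 50.1 g Cu, 33.6 g O, 16.3 g P.
Cu: 50.1 g ÷ 63.55 g/mol = 0.7884 mol
O: 33.6 g ÷ 16.00 g/mol = 2.1 mol
P: 16.3 g ÷ 30.97 g/mol = 0.5263 mol
Ratios (÷ 0.5263): Cu 1.498, O 3.990, P 1.000
Multiply by 2: Cu 3.00, O 7.98, P 2.00 → Cu3O8P2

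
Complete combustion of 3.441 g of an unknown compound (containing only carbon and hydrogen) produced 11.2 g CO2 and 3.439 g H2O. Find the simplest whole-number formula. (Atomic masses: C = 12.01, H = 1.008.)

C2H3

mol C = 11.2 / 44.01 = 0.2545; mass C = 0.2545 × 12.01 = 3.056 g
mol H = 2 × (3.439 / 18.02) = 0.3817; mass H = 0.3817 × 1.008 = 0.3847 g
Smallest is C at 0.2545 mol; normalising gives C 1.000, H 1.500
Multiply by 2: C 2.00, H 3.00 → C2H3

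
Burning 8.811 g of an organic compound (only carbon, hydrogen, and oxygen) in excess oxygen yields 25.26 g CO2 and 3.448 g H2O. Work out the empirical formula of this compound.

C6H4O

mol C = 25.26 / 44.01 = 0.5740; mass C = 0.5740 × 12.01 = 6.893 g
mol H = 2 × (3.448 / 18.02) = 0.3827; mass H = 0.3827 × 1.008 = 0.3857 g
mass O = 8.811 − (7.279) = 1.532 g → mol O = 0.09575
Ratios (÷ 0.09575): C 5.994, H 3.997, O 1.000
→ C6H4O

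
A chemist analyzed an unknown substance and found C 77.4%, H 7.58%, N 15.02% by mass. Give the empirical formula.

Assume 100 g: 77.4 g C, 7.58 g H, 15.02 g N.
C: 77.4 g ÷ 12.01 g/mol = 6.445 mol
H: 7.58 g ÷ 1.008 g/mol = 7.52 mol
N: 15.02 g ÷ 14.01 g/mol = 1.072 mol
Ratios (÷ 1.072): C 6.011, H 7.014, N 1.000
Ratio ≈ 6:7:1, so the empirical formula is C6H7N

C6H7N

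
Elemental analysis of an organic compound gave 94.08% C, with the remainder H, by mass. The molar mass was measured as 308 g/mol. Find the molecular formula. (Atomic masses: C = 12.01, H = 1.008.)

Assume 100 g: 94.08 g C, 5.92 g H.
C: 94.08 g ÷ 12.01 g/mol = 7.833 mol
H: 5.92 g ÷ 1.008 g/mol = 5.873 mol
Ratios (÷ 5.873): C 1.334, H 1.000
Scaling by 3: C 4.00, H 3.00 → C4H3
Empirical-formula mass = 51.06 g/mol
n = 308 / 51.06 = 6.03 ≈ 6
Molecular formula = (C4H3)×6 = C24H18

C24H18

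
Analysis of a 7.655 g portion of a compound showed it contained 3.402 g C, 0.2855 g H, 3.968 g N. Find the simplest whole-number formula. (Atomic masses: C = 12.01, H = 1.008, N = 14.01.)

CHN

Moles — C: 3.402 / 12.01 = 0.2833 mol; H: 0.2855 / 1.008 = 0.2832 mol; N: 3.968 / 14.01 = 0.2832 mol
Smallest is N at 0.2832 mol; normalising gives C 1.000, H 1.000, N 1.000
Ratio ≈ 1:1:1, so the empirical formula is CHN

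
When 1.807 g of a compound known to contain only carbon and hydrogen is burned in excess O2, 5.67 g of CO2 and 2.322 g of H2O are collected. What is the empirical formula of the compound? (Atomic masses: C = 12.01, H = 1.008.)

CH2

mol C = 5.67 / 44.01 = 0.1288; mass C = 0.1288 × 12.01 = 1.547 g
mol H = 2 × (2.322 / 18.02) = 0.2577; mass H = 0.2577 × 1.008 = 0.2598 g
Ratios (÷ 0.1288): C 1.000, H 2.000
≈ 1:2 → CH2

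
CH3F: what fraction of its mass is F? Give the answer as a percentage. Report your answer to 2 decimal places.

55.83%

Molar mass = 1(12.01) + 3(1.008) + 1(19.00) = 34.034 g/mol
Mass of F per mole = 1 × 19.00 = 19.000 g
% F = 19.000 / 34.034 × 100 = 55.83%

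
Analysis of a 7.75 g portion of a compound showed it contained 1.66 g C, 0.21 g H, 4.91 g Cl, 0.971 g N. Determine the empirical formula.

n(C) = 1.66/12.01 = 0.1382, n(H) = 0.21/1.008 = 0.2083, n(Cl) = 4.91/35.45 = 0.1385, n(N) = 0.971/14.01 = 0.06931
Divide by the smallest (0.06931 mol N): C 1.994, H 3.006, Cl 1.998, N 1.000
≈ 2:3:2:1 → C2H3Cl2N

C2H3Cl2N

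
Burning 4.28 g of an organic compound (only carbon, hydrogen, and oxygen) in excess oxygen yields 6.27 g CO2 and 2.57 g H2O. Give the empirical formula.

mol C = 6.27 / 44.01 = 0.1425; mass C = 0.1425 × 12.01 = 1.711 g
mol H = 2 × (2.57 / 18.02) = 0.2852; mass H = 0.2852 × 1.008 = 0.2875 g
mass O = 4.28 − (1.999) = 2.281 g → mol O = 0.1426
Smallest is C at 0.1425 mol; normalising gives C 1.000, H 2.002, O 1.001
Ratio ≈ 1:2:1, so the empirical formula is CH2O

CH2O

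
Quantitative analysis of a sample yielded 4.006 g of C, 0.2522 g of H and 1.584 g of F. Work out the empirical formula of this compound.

C4H3F

n(C) = 4.006/12.01 = 0.3336, n(H) = 0.2522/1.008 = 0.2502, n(F) = 1.584/19.00 = 0.08337
Divide by the smallest (0.08337 mol F): C 4.001, H 3.001, F 1.000
≈ 4:3:1 → C4H3F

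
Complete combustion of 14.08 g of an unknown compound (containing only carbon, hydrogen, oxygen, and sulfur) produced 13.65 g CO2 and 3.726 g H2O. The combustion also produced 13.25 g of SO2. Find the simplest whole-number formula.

mol C = 13.65 / 44.01 = 0.3102; mass C = 0.3102 × 12.01 = 3.725 g
mol H = 2 × (3.726 / 18.02) = 0.4135; mass H = 0.4135 × 1.008 = 0.4168 g
mol S = 13.25 / 64.07 = 0.2068; mass S = 6.632 g
mass O = 14.08 − (10.77) = 3.306 g → mol O = 0.2066
Smallest is O at 0.2066 mol; normalising gives C 1.501, H 2.001, O 1.000, S 1.001
Scaling by 2: C 3.00, H 4.00, O 2.00, S 2.00 → C3H4O2S2

C3H4O2S2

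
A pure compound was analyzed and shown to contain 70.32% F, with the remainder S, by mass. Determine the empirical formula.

Assume 100 g: 70.32 g F, 29.68 g S.
Moles — F: 70.32 / 19.00 = 3.701 mol; S: 29.68 / 32.07 = 0.9255 mol
Ratios (÷ 0.9255): F 3.999, S 1.000
→ F4S

F4S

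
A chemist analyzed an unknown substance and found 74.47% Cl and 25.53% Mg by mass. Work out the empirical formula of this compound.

Cl2Mg

Assume 100 g: 74.47 g Cl, 25.53 g Mg.
n(Cl) = 74.47/35.45 = 2.101, n(Mg) = 25.53/24.31 = 1.05
Smallest is Mg at 1.05 mol; normalising gives Cl 2.000, Mg 1.000
→ Cl2Mg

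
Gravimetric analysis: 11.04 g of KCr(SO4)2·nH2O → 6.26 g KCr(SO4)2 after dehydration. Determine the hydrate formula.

KCr(SO4)2·12H2O

Mass of water lost = 11.04 − 6.26 = 4.78 g → 4.78 / 18.02 = 0.2653 mol H2O
Molar mass of KCr(SO4)2 = 283.24 g/mol → mol KCr(SO4)2 = 6.26 / 283.24 = 0.0221
n = 0.2653 / 0.0221 = 12.00 ≈ 12 → KCr(SO4)2·12H2O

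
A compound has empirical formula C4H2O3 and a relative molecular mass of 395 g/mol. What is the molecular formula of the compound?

Empirical-formula mass = 98.06 g/mol
n = 395 / 98.06 = 4.03 ≈ 4
Molecular formula = (C4H2O3)4 = C16H8O12

C16H8O12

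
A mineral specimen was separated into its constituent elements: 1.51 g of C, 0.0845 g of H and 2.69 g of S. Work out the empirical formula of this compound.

C: 1.51 g ÷ 12.01 g/mol = 0.1257 mol
H: 0.0845 g ÷ 1.008 g/mol = 0.08383 mol
S: 2.69 g ÷ 32.07 g/mol = 0.08388 mol
Smallest is H at 0.08383 mol; normalising gives C 1.500, H 1.000, S 1.001
×2: C 3.00, H 2.00, S 2.00 → C3H2S2

C3H2S2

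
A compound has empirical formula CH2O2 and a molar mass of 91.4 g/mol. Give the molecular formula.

C2H4O4

Empirical-formula mass = 46.03 g/mol
n = 91.4 / 46.03 = 1.99 ≈ 2
Molecular formula = (CH2O2)2 = C2H4O4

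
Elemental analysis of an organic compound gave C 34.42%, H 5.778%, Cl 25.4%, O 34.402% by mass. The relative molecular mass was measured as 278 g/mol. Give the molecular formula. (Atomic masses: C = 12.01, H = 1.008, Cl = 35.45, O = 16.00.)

Assume 100 g: 34.42 g C, 5.778 g H, 25.4 g Cl, 34.402 g O.
Moles — C: 34.42 / 12.01 = 2.866 mol; H: 5.778 / 1.008 = 5.732 mol; Cl: 25.4 / 35.45 = 0.7165 mol; O: 34.402 / 16.00 = 2.15 mol
Smallest is Cl at 0.7165 mol; normalising gives C 4.000, H 8.000, Cl 1.000, O 3.001
≈ 4:8:1:3 → C4H8ClO3
Empirical-formula mass = 139.55 g/mol
n = 278 / 139.55 = 1.99 ≈ 2
Molecular formula = (C4H8ClO3)×2 = C8H16Cl2O6

C8H16Cl2O6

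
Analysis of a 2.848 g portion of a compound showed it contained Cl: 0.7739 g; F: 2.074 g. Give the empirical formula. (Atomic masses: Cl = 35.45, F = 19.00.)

Cl: 0.7739 g ÷ 35.45 g/mol = 0.02183 mol
F: 2.074 g ÷ 19.00 g/mol = 0.1092 mol
Ratios (÷ 0.02183): Cl 1.000, F 5.000
→ ClF5

ClF5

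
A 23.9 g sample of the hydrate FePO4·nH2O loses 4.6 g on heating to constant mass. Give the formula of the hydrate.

Mass of anhydrous FePO4 = 23.9 − 4.6 = 19.3 g
mol H2O = 4.6 / 18.02 = 0.2553
Molar mass of FePO4 = 150.82 g/mol → mol FePO4 = 19.3 / 150.82 = 0.128
n = 0.2553 / 0.128 = 1.99 ≈ 2 → FePO4·2H2O

FePO4·2H2O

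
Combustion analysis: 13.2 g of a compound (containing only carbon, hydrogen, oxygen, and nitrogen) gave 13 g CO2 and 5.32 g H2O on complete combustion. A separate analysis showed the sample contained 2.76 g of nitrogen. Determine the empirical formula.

mol C = 13 / 44.01 = 0.2954; mass C = 0.2954 × 12.01 = 3.548 g
mol H = 2 × (5.32 / 18.02) = 0.5905; mass H = 0.5905 × 1.008 = 0.5952 g
mol N = 2.76 / 14.01 = 0.1970
mass O = 13.2 − (6.903) = 6.297 g → mol O = 0.3936
Smallest is N at 0.197 mol; normalising gives C 1.499, H 2.997, N 1.000, O 1.998
Scaling by 2: C 3.00, H 5.99, N 2.00, O 4.00 → C3H6N2O4

C3H6N2O4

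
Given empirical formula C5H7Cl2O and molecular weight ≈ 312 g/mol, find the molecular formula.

C10H14Cl4O2

Empirical-formula mass = 154.01 g/mol
n = 312 / 154.01 = 2.03 ≈ 2
Molecular formula = (C5H7Cl2O)2 = C10H14Cl4O2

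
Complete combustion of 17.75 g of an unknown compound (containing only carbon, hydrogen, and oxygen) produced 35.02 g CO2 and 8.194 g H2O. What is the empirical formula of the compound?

mol C = 35.02 / 44.01 = 0.7957; mass C = 0.7957 × 12.01 = 9.557 g
mol H = 2 × (8.194 / 18.02) = 0.9094; mass H = 0.9094 × 1.008 = 0.9167 g
mass O = 17.75 − (10.47) = 7.277 g → mol O = 0.4548
Smallest is O at 0.4548 mol; normalising gives C 1.750, H 2.000, O 1.000
Multiply by 4: C 7.00, H 8.00, O 4.00 → C7H8O4

C7H8O4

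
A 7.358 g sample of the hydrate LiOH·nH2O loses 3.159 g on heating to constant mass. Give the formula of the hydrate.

LiOH·H2O

Mass of anhydrous LiOH = 7.358 − 3.159 = 4.199 g
mol H2O = 3.159 / 18.02 = 0.1753
Molar mass of LiOH = 23.95 g/mol → mol LiOH = 4.199 / 23.95 = 0.1753
n = 0.1753 / 0.1753 = 1.00 ≈ 1 → LiOH·H2O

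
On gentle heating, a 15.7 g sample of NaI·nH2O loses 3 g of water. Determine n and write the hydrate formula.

Mass of anhydrous NaI = 15.7 − 3 = 12.7 g
mol H2O = 3 / 18.02 = 0.1665
Molar mass of NaI = 149.89 g/mol → mol NaI = 12.7 / 149.89 = 0.08473
n = 0.1665 / 0.08473 = 1.96 ≈ 2 → NaI·2H2O

NaI·2H2O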